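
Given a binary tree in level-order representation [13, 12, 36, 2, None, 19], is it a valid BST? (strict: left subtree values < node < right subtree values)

Level-order array: [13, 12, 36, 2, None, 19]
Validate using subtree bounds (lo, hi): at each node, require lo < value < hi,
then recurse left with hi=value and right with lo=value.
Preorder trace (stopping at first violation):
  at node 13 with bounds (-inf, +inf): OK
  at node 12 with bounds (-inf, 13): OK
  at node 2 with bounds (-inf, 12): OK
  at node 36 with bounds (13, +inf): OK
  at node 19 with bounds (13, 36): OK
No violation found at any node.
Result: Valid BST


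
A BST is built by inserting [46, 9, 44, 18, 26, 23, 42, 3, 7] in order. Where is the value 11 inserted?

Starting tree (level order): [46, 9, None, 3, 44, None, 7, 18, None, None, None, None, 26, 23, 42]
Insertion path: 46 -> 9 -> 44 -> 18
Result: insert 11 as left child of 18
Final tree (level order): [46, 9, None, 3, 44, None, 7, 18, None, None, None, 11, 26, None, None, 23, 42]


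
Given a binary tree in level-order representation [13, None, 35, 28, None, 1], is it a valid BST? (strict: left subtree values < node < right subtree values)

Level-order array: [13, None, 35, 28, None, 1]
Validate using subtree bounds (lo, hi): at each node, require lo < value < hi,
then recurse left with hi=value and right with lo=value.
Preorder trace (stopping at first violation):
  at node 13 with bounds (-inf, +inf): OK
  at node 35 with bounds (13, +inf): OK
  at node 28 with bounds (13, 35): OK
  at node 1 with bounds (13, 28): VIOLATION
Node 1 violates its bound: not (13 < 1 < 28).
Result: Not a valid BST


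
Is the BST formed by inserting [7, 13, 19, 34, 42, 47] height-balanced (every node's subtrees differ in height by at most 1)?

Tree (level-order array): [7, None, 13, None, 19, None, 34, None, 42, None, 47]
Definition: a tree is height-balanced if, at every node, |h(left) - h(right)| <= 1 (empty subtree has height -1).
Bottom-up per-node check:
  node 47: h_left=-1, h_right=-1, diff=0 [OK], height=0
  node 42: h_left=-1, h_right=0, diff=1 [OK], height=1
  node 34: h_left=-1, h_right=1, diff=2 [FAIL (|-1-1|=2 > 1)], height=2
  node 19: h_left=-1, h_right=2, diff=3 [FAIL (|-1-2|=3 > 1)], height=3
  node 13: h_left=-1, h_right=3, diff=4 [FAIL (|-1-3|=4 > 1)], height=4
  node 7: h_left=-1, h_right=4, diff=5 [FAIL (|-1-4|=5 > 1)], height=5
Node 34 violates the condition: |-1 - 1| = 2 > 1.
Result: Not balanced


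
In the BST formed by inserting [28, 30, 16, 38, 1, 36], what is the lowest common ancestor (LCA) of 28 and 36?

Tree insertion order: [28, 30, 16, 38, 1, 36]
Tree (level-order array): [28, 16, 30, 1, None, None, 38, None, None, 36]
In a BST, the LCA of p=28, q=36 is the first node v on the
root-to-leaf path with p <= v <= q (go left if both < v, right if both > v).
Walk from root:
  at 28: 28 <= 28 <= 36, this is the LCA
LCA = 28


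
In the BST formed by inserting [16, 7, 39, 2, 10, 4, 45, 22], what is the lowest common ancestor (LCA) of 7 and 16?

Tree insertion order: [16, 7, 39, 2, 10, 4, 45, 22]
Tree (level-order array): [16, 7, 39, 2, 10, 22, 45, None, 4]
In a BST, the LCA of p=7, q=16 is the first node v on the
root-to-leaf path with p <= v <= q (go left if both < v, right if both > v).
Walk from root:
  at 16: 7 <= 16 <= 16, this is the LCA
LCA = 16


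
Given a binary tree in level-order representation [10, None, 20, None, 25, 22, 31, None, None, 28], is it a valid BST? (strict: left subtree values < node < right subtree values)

Level-order array: [10, None, 20, None, 25, 22, 31, None, None, 28]
Validate using subtree bounds (lo, hi): at each node, require lo < value < hi,
then recurse left with hi=value and right with lo=value.
Preorder trace (stopping at first violation):
  at node 10 with bounds (-inf, +inf): OK
  at node 20 with bounds (10, +inf): OK
  at node 25 with bounds (20, +inf): OK
  at node 22 with bounds (20, 25): OK
  at node 31 with bounds (25, +inf): OK
  at node 28 with bounds (25, 31): OK
No violation found at any node.
Result: Valid BST


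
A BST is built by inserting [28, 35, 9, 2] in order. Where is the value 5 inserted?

Starting tree (level order): [28, 9, 35, 2]
Insertion path: 28 -> 9 -> 2
Result: insert 5 as right child of 2
Final tree (level order): [28, 9, 35, 2, None, None, None, None, 5]


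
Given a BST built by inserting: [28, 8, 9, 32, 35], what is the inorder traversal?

Tree insertion order: [28, 8, 9, 32, 35]
Tree (level-order array): [28, 8, 32, None, 9, None, 35]
Inorder traversal: [8, 9, 28, 32, 35]


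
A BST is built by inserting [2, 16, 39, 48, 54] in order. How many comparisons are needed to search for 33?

Search path for 33: 2 -> 16 -> 39
Found: False
Comparisons: 3


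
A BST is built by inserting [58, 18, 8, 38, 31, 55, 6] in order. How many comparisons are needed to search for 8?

Search path for 8: 58 -> 18 -> 8
Found: True
Comparisons: 3


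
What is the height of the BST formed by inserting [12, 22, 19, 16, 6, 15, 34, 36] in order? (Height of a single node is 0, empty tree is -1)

Insertion order: [12, 22, 19, 16, 6, 15, 34, 36]
Tree (level-order array): [12, 6, 22, None, None, 19, 34, 16, None, None, 36, 15]
Compute height bottom-up (empty subtree = -1):
  height(6) = 1 + max(-1, -1) = 0
  height(15) = 1 + max(-1, -1) = 0
  height(16) = 1 + max(0, -1) = 1
  height(19) = 1 + max(1, -1) = 2
  height(36) = 1 + max(-1, -1) = 0
  height(34) = 1 + max(-1, 0) = 1
  height(22) = 1 + max(2, 1) = 3
  height(12) = 1 + max(0, 3) = 4
Height = 4


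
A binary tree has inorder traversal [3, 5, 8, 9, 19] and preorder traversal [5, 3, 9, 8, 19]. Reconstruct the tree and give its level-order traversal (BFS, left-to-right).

Inorder:  [3, 5, 8, 9, 19]
Preorder: [5, 3, 9, 8, 19]
Algorithm: preorder visits root first, so consume preorder in order;
for each root, split the current inorder slice at that value into
left-subtree inorder and right-subtree inorder, then recurse.
Recursive splits:
  root=5; inorder splits into left=[3], right=[8, 9, 19]
  root=3; inorder splits into left=[], right=[]
  root=9; inorder splits into left=[8], right=[19]
  root=8; inorder splits into left=[], right=[]
  root=19; inorder splits into left=[], right=[]
Reconstructed level-order: [5, 3, 9, 8, 19]


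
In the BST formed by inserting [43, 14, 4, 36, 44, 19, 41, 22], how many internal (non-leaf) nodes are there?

Tree built from: [43, 14, 4, 36, 44, 19, 41, 22]
Tree (level-order array): [43, 14, 44, 4, 36, None, None, None, None, 19, 41, None, 22]
Rule: An internal node has at least one child.
Per-node child counts:
  node 43: 2 child(ren)
  node 14: 2 child(ren)
  node 4: 0 child(ren)
  node 36: 2 child(ren)
  node 19: 1 child(ren)
  node 22: 0 child(ren)
  node 41: 0 child(ren)
  node 44: 0 child(ren)
Matching nodes: [43, 14, 36, 19]
Count of internal (non-leaf) nodes: 4


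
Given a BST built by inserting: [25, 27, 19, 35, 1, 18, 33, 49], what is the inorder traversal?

Tree insertion order: [25, 27, 19, 35, 1, 18, 33, 49]
Tree (level-order array): [25, 19, 27, 1, None, None, 35, None, 18, 33, 49]
Inorder traversal: [1, 18, 19, 25, 27, 33, 35, 49]


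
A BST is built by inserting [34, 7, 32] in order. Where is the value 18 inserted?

Starting tree (level order): [34, 7, None, None, 32]
Insertion path: 34 -> 7 -> 32
Result: insert 18 as left child of 32
Final tree (level order): [34, 7, None, None, 32, 18]


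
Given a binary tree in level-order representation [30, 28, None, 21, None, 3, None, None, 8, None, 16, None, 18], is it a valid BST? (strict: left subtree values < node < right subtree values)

Level-order array: [30, 28, None, 21, None, 3, None, None, 8, None, 16, None, 18]
Validate using subtree bounds (lo, hi): at each node, require lo < value < hi,
then recurse left with hi=value and right with lo=value.
Preorder trace (stopping at first violation):
  at node 30 with bounds (-inf, +inf): OK
  at node 28 with bounds (-inf, 30): OK
  at node 21 with bounds (-inf, 28): OK
  at node 3 with bounds (-inf, 21): OK
  at node 8 with bounds (3, 21): OK
  at node 16 with bounds (8, 21): OK
  at node 18 with bounds (16, 21): OK
No violation found at any node.
Result: Valid BST


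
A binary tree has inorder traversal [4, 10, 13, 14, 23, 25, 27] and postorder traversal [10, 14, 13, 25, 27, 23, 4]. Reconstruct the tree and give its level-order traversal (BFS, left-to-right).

Inorder:   [4, 10, 13, 14, 23, 25, 27]
Postorder: [10, 14, 13, 25, 27, 23, 4]
Algorithm: postorder visits root last, so walk postorder right-to-left;
each value is the root of the current inorder slice — split it at that
value, recurse on the right subtree first, then the left.
Recursive splits:
  root=4; inorder splits into left=[], right=[10, 13, 14, 23, 25, 27]
  root=23; inorder splits into left=[10, 13, 14], right=[25, 27]
  root=27; inorder splits into left=[25], right=[]
  root=25; inorder splits into left=[], right=[]
  root=13; inorder splits into left=[10], right=[14]
  root=14; inorder splits into left=[], right=[]
  root=10; inorder splits into left=[], right=[]
Reconstructed level-order: [4, 23, 13, 27, 10, 14, 25]


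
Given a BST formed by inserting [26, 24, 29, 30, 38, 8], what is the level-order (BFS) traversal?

Tree insertion order: [26, 24, 29, 30, 38, 8]
Tree (level-order array): [26, 24, 29, 8, None, None, 30, None, None, None, 38]
BFS from the root, enqueuing left then right child of each popped node:
  queue [26] -> pop 26, enqueue [24, 29], visited so far: [26]
  queue [24, 29] -> pop 24, enqueue [8], visited so far: [26, 24]
  queue [29, 8] -> pop 29, enqueue [30], visited so far: [26, 24, 29]
  queue [8, 30] -> pop 8, enqueue [none], visited so far: [26, 24, 29, 8]
  queue [30] -> pop 30, enqueue [38], visited so far: [26, 24, 29, 8, 30]
  queue [38] -> pop 38, enqueue [none], visited so far: [26, 24, 29, 8, 30, 38]
Result: [26, 24, 29, 8, 30, 38]


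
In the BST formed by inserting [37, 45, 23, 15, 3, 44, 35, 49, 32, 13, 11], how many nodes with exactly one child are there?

Tree built from: [37, 45, 23, 15, 3, 44, 35, 49, 32, 13, 11]
Tree (level-order array): [37, 23, 45, 15, 35, 44, 49, 3, None, 32, None, None, None, None, None, None, 13, None, None, 11]
Rule: These are nodes with exactly 1 non-null child.
Per-node child counts:
  node 37: 2 child(ren)
  node 23: 2 child(ren)
  node 15: 1 child(ren)
  node 3: 1 child(ren)
  node 13: 1 child(ren)
  node 11: 0 child(ren)
  node 35: 1 child(ren)
  node 32: 0 child(ren)
  node 45: 2 child(ren)
  node 44: 0 child(ren)
  node 49: 0 child(ren)
Matching nodes: [15, 3, 13, 35]
Count of nodes with exactly one child: 4


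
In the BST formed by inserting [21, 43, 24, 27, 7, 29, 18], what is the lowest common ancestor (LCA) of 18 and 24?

Tree insertion order: [21, 43, 24, 27, 7, 29, 18]
Tree (level-order array): [21, 7, 43, None, 18, 24, None, None, None, None, 27, None, 29]
In a BST, the LCA of p=18, q=24 is the first node v on the
root-to-leaf path with p <= v <= q (go left if both < v, right if both > v).
Walk from root:
  at 21: 18 <= 21 <= 24, this is the LCA
LCA = 21


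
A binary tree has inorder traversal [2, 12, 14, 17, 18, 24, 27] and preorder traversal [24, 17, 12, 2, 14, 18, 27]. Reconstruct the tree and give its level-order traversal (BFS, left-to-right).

Inorder:  [2, 12, 14, 17, 18, 24, 27]
Preorder: [24, 17, 12, 2, 14, 18, 27]
Algorithm: preorder visits root first, so consume preorder in order;
for each root, split the current inorder slice at that value into
left-subtree inorder and right-subtree inorder, then recurse.
Recursive splits:
  root=24; inorder splits into left=[2, 12, 14, 17, 18], right=[27]
  root=17; inorder splits into left=[2, 12, 14], right=[18]
  root=12; inorder splits into left=[2], right=[14]
  root=2; inorder splits into left=[], right=[]
  root=14; inorder splits into left=[], right=[]
  root=18; inorder splits into left=[], right=[]
  root=27; inorder splits into left=[], right=[]
Reconstructed level-order: [24, 17, 27, 12, 18, 2, 14]


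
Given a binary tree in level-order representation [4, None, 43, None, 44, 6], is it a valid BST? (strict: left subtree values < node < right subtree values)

Level-order array: [4, None, 43, None, 44, 6]
Validate using subtree bounds (lo, hi): at each node, require lo < value < hi,
then recurse left with hi=value and right with lo=value.
Preorder trace (stopping at first violation):
  at node 4 with bounds (-inf, +inf): OK
  at node 43 with bounds (4, +inf): OK
  at node 44 with bounds (43, +inf): OK
  at node 6 with bounds (43, 44): VIOLATION
Node 6 violates its bound: not (43 < 6 < 44).
Result: Not a valid BST


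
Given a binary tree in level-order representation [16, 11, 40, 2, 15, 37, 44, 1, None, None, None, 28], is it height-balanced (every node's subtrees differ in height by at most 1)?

Tree (level-order array): [16, 11, 40, 2, 15, 37, 44, 1, None, None, None, 28]
Definition: a tree is height-balanced if, at every node, |h(left) - h(right)| <= 1 (empty subtree has height -1).
Bottom-up per-node check:
  node 1: h_left=-1, h_right=-1, diff=0 [OK], height=0
  node 2: h_left=0, h_right=-1, diff=1 [OK], height=1
  node 15: h_left=-1, h_right=-1, diff=0 [OK], height=0
  node 11: h_left=1, h_right=0, diff=1 [OK], height=2
  node 28: h_left=-1, h_right=-1, diff=0 [OK], height=0
  node 37: h_left=0, h_right=-1, diff=1 [OK], height=1
  node 44: h_left=-1, h_right=-1, diff=0 [OK], height=0
  node 40: h_left=1, h_right=0, diff=1 [OK], height=2
  node 16: h_left=2, h_right=2, diff=0 [OK], height=3
All nodes satisfy the balance condition.
Result: Balanced


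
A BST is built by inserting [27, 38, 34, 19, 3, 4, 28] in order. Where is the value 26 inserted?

Starting tree (level order): [27, 19, 38, 3, None, 34, None, None, 4, 28]
Insertion path: 27 -> 19
Result: insert 26 as right child of 19
Final tree (level order): [27, 19, 38, 3, 26, 34, None, None, 4, None, None, 28]


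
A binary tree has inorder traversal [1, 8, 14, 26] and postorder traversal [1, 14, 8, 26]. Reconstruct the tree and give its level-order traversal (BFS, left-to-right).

Inorder:   [1, 8, 14, 26]
Postorder: [1, 14, 8, 26]
Algorithm: postorder visits root last, so walk postorder right-to-left;
each value is the root of the current inorder slice — split it at that
value, recurse on the right subtree first, then the left.
Recursive splits:
  root=26; inorder splits into left=[1, 8, 14], right=[]
  root=8; inorder splits into left=[1], right=[14]
  root=14; inorder splits into left=[], right=[]
  root=1; inorder splits into left=[], right=[]
Reconstructed level-order: [26, 8, 1, 14]


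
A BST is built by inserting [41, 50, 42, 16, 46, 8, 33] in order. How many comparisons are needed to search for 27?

Search path for 27: 41 -> 16 -> 33
Found: False
Comparisons: 3


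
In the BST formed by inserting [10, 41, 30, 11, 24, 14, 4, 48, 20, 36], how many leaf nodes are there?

Tree built from: [10, 41, 30, 11, 24, 14, 4, 48, 20, 36]
Tree (level-order array): [10, 4, 41, None, None, 30, 48, 11, 36, None, None, None, 24, None, None, 14, None, None, 20]
Rule: A leaf has 0 children.
Per-node child counts:
  node 10: 2 child(ren)
  node 4: 0 child(ren)
  node 41: 2 child(ren)
  node 30: 2 child(ren)
  node 11: 1 child(ren)
  node 24: 1 child(ren)
  node 14: 1 child(ren)
  node 20: 0 child(ren)
  node 36: 0 child(ren)
  node 48: 0 child(ren)
Matching nodes: [4, 20, 36, 48]
Count of leaf nodes: 4


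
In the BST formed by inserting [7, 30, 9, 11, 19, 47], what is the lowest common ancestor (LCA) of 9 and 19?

Tree insertion order: [7, 30, 9, 11, 19, 47]
Tree (level-order array): [7, None, 30, 9, 47, None, 11, None, None, None, 19]
In a BST, the LCA of p=9, q=19 is the first node v on the
root-to-leaf path with p <= v <= q (go left if both < v, right if both > v).
Walk from root:
  at 7: both 9 and 19 > 7, go right
  at 30: both 9 and 19 < 30, go left
  at 9: 9 <= 9 <= 19, this is the LCA
LCA = 9


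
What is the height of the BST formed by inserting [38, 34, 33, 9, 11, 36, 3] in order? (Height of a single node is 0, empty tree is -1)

Insertion order: [38, 34, 33, 9, 11, 36, 3]
Tree (level-order array): [38, 34, None, 33, 36, 9, None, None, None, 3, 11]
Compute height bottom-up (empty subtree = -1):
  height(3) = 1 + max(-1, -1) = 0
  height(11) = 1 + max(-1, -1) = 0
  height(9) = 1 + max(0, 0) = 1
  height(33) = 1 + max(1, -1) = 2
  height(36) = 1 + max(-1, -1) = 0
  height(34) = 1 + max(2, 0) = 3
  height(38) = 1 + max(3, -1) = 4
Height = 4


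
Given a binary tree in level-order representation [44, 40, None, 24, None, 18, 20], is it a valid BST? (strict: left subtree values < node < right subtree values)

Level-order array: [44, 40, None, 24, None, 18, 20]
Validate using subtree bounds (lo, hi): at each node, require lo < value < hi,
then recurse left with hi=value and right with lo=value.
Preorder trace (stopping at first violation):
  at node 44 with bounds (-inf, +inf): OK
  at node 40 with bounds (-inf, 44): OK
  at node 24 with bounds (-inf, 40): OK
  at node 18 with bounds (-inf, 24): OK
  at node 20 with bounds (24, 40): VIOLATION
Node 20 violates its bound: not (24 < 20 < 40).
Result: Not a valid BST


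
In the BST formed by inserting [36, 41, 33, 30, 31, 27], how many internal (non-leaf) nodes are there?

Tree built from: [36, 41, 33, 30, 31, 27]
Tree (level-order array): [36, 33, 41, 30, None, None, None, 27, 31]
Rule: An internal node has at least one child.
Per-node child counts:
  node 36: 2 child(ren)
  node 33: 1 child(ren)
  node 30: 2 child(ren)
  node 27: 0 child(ren)
  node 31: 0 child(ren)
  node 41: 0 child(ren)
Matching nodes: [36, 33, 30]
Count of internal (non-leaf) nodes: 3


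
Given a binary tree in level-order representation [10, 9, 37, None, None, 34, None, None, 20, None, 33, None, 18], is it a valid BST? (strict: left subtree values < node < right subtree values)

Level-order array: [10, 9, 37, None, None, 34, None, None, 20, None, 33, None, 18]
Validate using subtree bounds (lo, hi): at each node, require lo < value < hi,
then recurse left with hi=value and right with lo=value.
Preorder trace (stopping at first violation):
  at node 10 with bounds (-inf, +inf): OK
  at node 9 with bounds (-inf, 10): OK
  at node 37 with bounds (10, +inf): OK
  at node 34 with bounds (10, 37): OK
  at node 20 with bounds (34, 37): VIOLATION
Node 20 violates its bound: not (34 < 20 < 37).
Result: Not a valid BST


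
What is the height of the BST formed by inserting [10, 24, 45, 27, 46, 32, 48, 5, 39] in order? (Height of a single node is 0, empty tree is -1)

Insertion order: [10, 24, 45, 27, 46, 32, 48, 5, 39]
Tree (level-order array): [10, 5, 24, None, None, None, 45, 27, 46, None, 32, None, 48, None, 39]
Compute height bottom-up (empty subtree = -1):
  height(5) = 1 + max(-1, -1) = 0
  height(39) = 1 + max(-1, -1) = 0
  height(32) = 1 + max(-1, 0) = 1
  height(27) = 1 + max(-1, 1) = 2
  height(48) = 1 + max(-1, -1) = 0
  height(46) = 1 + max(-1, 0) = 1
  height(45) = 1 + max(2, 1) = 3
  height(24) = 1 + max(-1, 3) = 4
  height(10) = 1 + max(0, 4) = 5
Height = 5


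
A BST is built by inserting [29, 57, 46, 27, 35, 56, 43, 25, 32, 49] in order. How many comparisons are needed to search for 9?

Search path for 9: 29 -> 27 -> 25
Found: False
Comparisons: 3


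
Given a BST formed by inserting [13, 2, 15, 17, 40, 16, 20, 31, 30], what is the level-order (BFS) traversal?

Tree insertion order: [13, 2, 15, 17, 40, 16, 20, 31, 30]
Tree (level-order array): [13, 2, 15, None, None, None, 17, 16, 40, None, None, 20, None, None, 31, 30]
BFS from the root, enqueuing left then right child of each popped node:
  queue [13] -> pop 13, enqueue [2, 15], visited so far: [13]
  queue [2, 15] -> pop 2, enqueue [none], visited so far: [13, 2]
  queue [15] -> pop 15, enqueue [17], visited so far: [13, 2, 15]
  queue [17] -> pop 17, enqueue [16, 40], visited so far: [13, 2, 15, 17]
  queue [16, 40] -> pop 16, enqueue [none], visited so far: [13, 2, 15, 17, 16]
  queue [40] -> pop 40, enqueue [20], visited so far: [13, 2, 15, 17, 16, 40]
  queue [20] -> pop 20, enqueue [31], visited so far: [13, 2, 15, 17, 16, 40, 20]
  queue [31] -> pop 31, enqueue [30], visited so far: [13, 2, 15, 17, 16, 40, 20, 31]
  queue [30] -> pop 30, enqueue [none], visited so far: [13, 2, 15, 17, 16, 40, 20, 31, 30]
Result: [13, 2, 15, 17, 16, 40, 20, 31, 30]


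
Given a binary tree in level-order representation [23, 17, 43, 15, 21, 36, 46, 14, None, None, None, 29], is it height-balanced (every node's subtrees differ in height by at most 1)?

Tree (level-order array): [23, 17, 43, 15, 21, 36, 46, 14, None, None, None, 29]
Definition: a tree is height-balanced if, at every node, |h(left) - h(right)| <= 1 (empty subtree has height -1).
Bottom-up per-node check:
  node 14: h_left=-1, h_right=-1, diff=0 [OK], height=0
  node 15: h_left=0, h_right=-1, diff=1 [OK], height=1
  node 21: h_left=-1, h_right=-1, diff=0 [OK], height=0
  node 17: h_left=1, h_right=0, diff=1 [OK], height=2
  node 29: h_left=-1, h_right=-1, diff=0 [OK], height=0
  node 36: h_left=0, h_right=-1, diff=1 [OK], height=1
  node 46: h_left=-1, h_right=-1, diff=0 [OK], height=0
  node 43: h_left=1, h_right=0, diff=1 [OK], height=2
  node 23: h_left=2, h_right=2, diff=0 [OK], height=3
All nodes satisfy the balance condition.
Result: Balanced


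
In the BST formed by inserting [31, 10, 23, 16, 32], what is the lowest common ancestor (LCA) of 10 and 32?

Tree insertion order: [31, 10, 23, 16, 32]
Tree (level-order array): [31, 10, 32, None, 23, None, None, 16]
In a BST, the LCA of p=10, q=32 is the first node v on the
root-to-leaf path with p <= v <= q (go left if both < v, right if both > v).
Walk from root:
  at 31: 10 <= 31 <= 32, this is the LCA
LCA = 31


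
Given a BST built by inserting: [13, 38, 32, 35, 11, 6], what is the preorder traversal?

Tree insertion order: [13, 38, 32, 35, 11, 6]
Tree (level-order array): [13, 11, 38, 6, None, 32, None, None, None, None, 35]
Preorder traversal: [13, 11, 6, 38, 32, 35]


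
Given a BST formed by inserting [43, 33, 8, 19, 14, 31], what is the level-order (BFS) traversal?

Tree insertion order: [43, 33, 8, 19, 14, 31]
Tree (level-order array): [43, 33, None, 8, None, None, 19, 14, 31]
BFS from the root, enqueuing left then right child of each popped node:
  queue [43] -> pop 43, enqueue [33], visited so far: [43]
  queue [33] -> pop 33, enqueue [8], visited so far: [43, 33]
  queue [8] -> pop 8, enqueue [19], visited so far: [43, 33, 8]
  queue [19] -> pop 19, enqueue [14, 31], visited so far: [43, 33, 8, 19]
  queue [14, 31] -> pop 14, enqueue [none], visited so far: [43, 33, 8, 19, 14]
  queue [31] -> pop 31, enqueue [none], visited so far: [43, 33, 8, 19, 14, 31]
Result: [43, 33, 8, 19, 14, 31]


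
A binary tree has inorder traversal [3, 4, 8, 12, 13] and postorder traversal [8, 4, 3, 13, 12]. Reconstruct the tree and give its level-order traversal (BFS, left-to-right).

Inorder:   [3, 4, 8, 12, 13]
Postorder: [8, 4, 3, 13, 12]
Algorithm: postorder visits root last, so walk postorder right-to-left;
each value is the root of the current inorder slice — split it at that
value, recurse on the right subtree first, then the left.
Recursive splits:
  root=12; inorder splits into left=[3, 4, 8], right=[13]
  root=13; inorder splits into left=[], right=[]
  root=3; inorder splits into left=[], right=[4, 8]
  root=4; inorder splits into left=[], right=[8]
  root=8; inorder splits into left=[], right=[]
Reconstructed level-order: [12, 3, 13, 4, 8]


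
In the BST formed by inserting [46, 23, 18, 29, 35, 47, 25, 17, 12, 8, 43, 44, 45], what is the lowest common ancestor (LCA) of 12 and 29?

Tree insertion order: [46, 23, 18, 29, 35, 47, 25, 17, 12, 8, 43, 44, 45]
Tree (level-order array): [46, 23, 47, 18, 29, None, None, 17, None, 25, 35, 12, None, None, None, None, 43, 8, None, None, 44, None, None, None, 45]
In a BST, the LCA of p=12, q=29 is the first node v on the
root-to-leaf path with p <= v <= q (go left if both < v, right if both > v).
Walk from root:
  at 46: both 12 and 29 < 46, go left
  at 23: 12 <= 23 <= 29, this is the LCA
LCA = 23


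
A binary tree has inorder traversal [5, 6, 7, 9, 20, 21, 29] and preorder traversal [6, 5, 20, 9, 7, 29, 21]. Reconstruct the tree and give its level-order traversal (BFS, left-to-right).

Inorder:  [5, 6, 7, 9, 20, 21, 29]
Preorder: [6, 5, 20, 9, 7, 29, 21]
Algorithm: preorder visits root first, so consume preorder in order;
for each root, split the current inorder slice at that value into
left-subtree inorder and right-subtree inorder, then recurse.
Recursive splits:
  root=6; inorder splits into left=[5], right=[7, 9, 20, 21, 29]
  root=5; inorder splits into left=[], right=[]
  root=20; inorder splits into left=[7, 9], right=[21, 29]
  root=9; inorder splits into left=[7], right=[]
  root=7; inorder splits into left=[], right=[]
  root=29; inorder splits into left=[21], right=[]
  root=21; inorder splits into left=[], right=[]
Reconstructed level-order: [6, 5, 20, 9, 29, 7, 21]


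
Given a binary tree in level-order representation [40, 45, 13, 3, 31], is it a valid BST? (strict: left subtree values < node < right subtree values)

Level-order array: [40, 45, 13, 3, 31]
Validate using subtree bounds (lo, hi): at each node, require lo < value < hi,
then recurse left with hi=value and right with lo=value.
Preorder trace (stopping at first violation):
  at node 40 with bounds (-inf, +inf): OK
  at node 45 with bounds (-inf, 40): VIOLATION
Node 45 violates its bound: not (-inf < 45 < 40).
Result: Not a valid BST


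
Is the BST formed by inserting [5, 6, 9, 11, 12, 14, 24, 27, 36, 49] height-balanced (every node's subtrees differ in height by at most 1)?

Tree (level-order array): [5, None, 6, None, 9, None, 11, None, 12, None, 14, None, 24, None, 27, None, 36, None, 49]
Definition: a tree is height-balanced if, at every node, |h(left) - h(right)| <= 1 (empty subtree has height -1).
Bottom-up per-node check:
  node 49: h_left=-1, h_right=-1, diff=0 [OK], height=0
  node 36: h_left=-1, h_right=0, diff=1 [OK], height=1
  node 27: h_left=-1, h_right=1, diff=2 [FAIL (|-1-1|=2 > 1)], height=2
  node 24: h_left=-1, h_right=2, diff=3 [FAIL (|-1-2|=3 > 1)], height=3
  node 14: h_left=-1, h_right=3, diff=4 [FAIL (|-1-3|=4 > 1)], height=4
  node 12: h_left=-1, h_right=4, diff=5 [FAIL (|-1-4|=5 > 1)], height=5
  node 11: h_left=-1, h_right=5, diff=6 [FAIL (|-1-5|=6 > 1)], height=6
  node 9: h_left=-1, h_right=6, diff=7 [FAIL (|-1-6|=7 > 1)], height=7
  node 6: h_left=-1, h_right=7, diff=8 [FAIL (|-1-7|=8 > 1)], height=8
  node 5: h_left=-1, h_right=8, diff=9 [FAIL (|-1-8|=9 > 1)], height=9
Node 27 violates the condition: |-1 - 1| = 2 > 1.
Result: Not balanced


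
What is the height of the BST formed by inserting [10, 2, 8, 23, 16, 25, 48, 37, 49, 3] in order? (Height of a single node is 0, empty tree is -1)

Insertion order: [10, 2, 8, 23, 16, 25, 48, 37, 49, 3]
Tree (level-order array): [10, 2, 23, None, 8, 16, 25, 3, None, None, None, None, 48, None, None, 37, 49]
Compute height bottom-up (empty subtree = -1):
  height(3) = 1 + max(-1, -1) = 0
  height(8) = 1 + max(0, -1) = 1
  height(2) = 1 + max(-1, 1) = 2
  height(16) = 1 + max(-1, -1) = 0
  height(37) = 1 + max(-1, -1) = 0
  height(49) = 1 + max(-1, -1) = 0
  height(48) = 1 + max(0, 0) = 1
  height(25) = 1 + max(-1, 1) = 2
  height(23) = 1 + max(0, 2) = 3
  height(10) = 1 + max(2, 3) = 4
Height = 4


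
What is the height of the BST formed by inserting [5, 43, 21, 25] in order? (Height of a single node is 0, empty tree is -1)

Insertion order: [5, 43, 21, 25]
Tree (level-order array): [5, None, 43, 21, None, None, 25]
Compute height bottom-up (empty subtree = -1):
  height(25) = 1 + max(-1, -1) = 0
  height(21) = 1 + max(-1, 0) = 1
  height(43) = 1 + max(1, -1) = 2
  height(5) = 1 + max(-1, 2) = 3
Height = 3


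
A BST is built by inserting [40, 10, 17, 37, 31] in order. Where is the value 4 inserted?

Starting tree (level order): [40, 10, None, None, 17, None, 37, 31]
Insertion path: 40 -> 10
Result: insert 4 as left child of 10
Final tree (level order): [40, 10, None, 4, 17, None, None, None, 37, 31]


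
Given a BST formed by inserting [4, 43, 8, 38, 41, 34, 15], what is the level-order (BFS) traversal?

Tree insertion order: [4, 43, 8, 38, 41, 34, 15]
Tree (level-order array): [4, None, 43, 8, None, None, 38, 34, 41, 15]
BFS from the root, enqueuing left then right child of each popped node:
  queue [4] -> pop 4, enqueue [43], visited so far: [4]
  queue [43] -> pop 43, enqueue [8], visited so far: [4, 43]
  queue [8] -> pop 8, enqueue [38], visited so far: [4, 43, 8]
  queue [38] -> pop 38, enqueue [34, 41], visited so far: [4, 43, 8, 38]
  queue [34, 41] -> pop 34, enqueue [15], visited so far: [4, 43, 8, 38, 34]
  queue [41, 15] -> pop 41, enqueue [none], visited so far: [4, 43, 8, 38, 34, 41]
  queue [15] -> pop 15, enqueue [none], visited so far: [4, 43, 8, 38, 34, 41, 15]
Result: [4, 43, 8, 38, 34, 41, 15]


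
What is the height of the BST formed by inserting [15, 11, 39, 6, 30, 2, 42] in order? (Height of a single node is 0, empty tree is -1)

Insertion order: [15, 11, 39, 6, 30, 2, 42]
Tree (level-order array): [15, 11, 39, 6, None, 30, 42, 2]
Compute height bottom-up (empty subtree = -1):
  height(2) = 1 + max(-1, -1) = 0
  height(6) = 1 + max(0, -1) = 1
  height(11) = 1 + max(1, -1) = 2
  height(30) = 1 + max(-1, -1) = 0
  height(42) = 1 + max(-1, -1) = 0
  height(39) = 1 + max(0, 0) = 1
  height(15) = 1 + max(2, 1) = 3
Height = 3


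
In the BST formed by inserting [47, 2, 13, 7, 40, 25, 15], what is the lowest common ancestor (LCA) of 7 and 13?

Tree insertion order: [47, 2, 13, 7, 40, 25, 15]
Tree (level-order array): [47, 2, None, None, 13, 7, 40, None, None, 25, None, 15]
In a BST, the LCA of p=7, q=13 is the first node v on the
root-to-leaf path with p <= v <= q (go left if both < v, right if both > v).
Walk from root:
  at 47: both 7 and 13 < 47, go left
  at 2: both 7 and 13 > 2, go right
  at 13: 7 <= 13 <= 13, this is the LCA
LCA = 13


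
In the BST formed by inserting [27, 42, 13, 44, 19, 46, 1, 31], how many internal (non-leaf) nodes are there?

Tree built from: [27, 42, 13, 44, 19, 46, 1, 31]
Tree (level-order array): [27, 13, 42, 1, 19, 31, 44, None, None, None, None, None, None, None, 46]
Rule: An internal node has at least one child.
Per-node child counts:
  node 27: 2 child(ren)
  node 13: 2 child(ren)
  node 1: 0 child(ren)
  node 19: 0 child(ren)
  node 42: 2 child(ren)
  node 31: 0 child(ren)
  node 44: 1 child(ren)
  node 46: 0 child(ren)
Matching nodes: [27, 13, 42, 44]
Count of internal (non-leaf) nodes: 4


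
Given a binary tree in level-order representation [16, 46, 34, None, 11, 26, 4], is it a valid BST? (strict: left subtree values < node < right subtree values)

Level-order array: [16, 46, 34, None, 11, 26, 4]
Validate using subtree bounds (lo, hi): at each node, require lo < value < hi,
then recurse left with hi=value and right with lo=value.
Preorder trace (stopping at first violation):
  at node 16 with bounds (-inf, +inf): OK
  at node 46 with bounds (-inf, 16): VIOLATION
Node 46 violates its bound: not (-inf < 46 < 16).
Result: Not a valid BST


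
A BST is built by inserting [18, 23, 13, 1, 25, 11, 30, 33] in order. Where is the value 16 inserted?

Starting tree (level order): [18, 13, 23, 1, None, None, 25, None, 11, None, 30, None, None, None, 33]
Insertion path: 18 -> 13
Result: insert 16 as right child of 13
Final tree (level order): [18, 13, 23, 1, 16, None, 25, None, 11, None, None, None, 30, None, None, None, 33]


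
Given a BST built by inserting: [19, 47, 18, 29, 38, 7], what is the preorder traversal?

Tree insertion order: [19, 47, 18, 29, 38, 7]
Tree (level-order array): [19, 18, 47, 7, None, 29, None, None, None, None, 38]
Preorder traversal: [19, 18, 7, 47, 29, 38]


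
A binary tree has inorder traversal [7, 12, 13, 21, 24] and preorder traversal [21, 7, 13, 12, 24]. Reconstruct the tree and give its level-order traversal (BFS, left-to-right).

Inorder:  [7, 12, 13, 21, 24]
Preorder: [21, 7, 13, 12, 24]
Algorithm: preorder visits root first, so consume preorder in order;
for each root, split the current inorder slice at that value into
left-subtree inorder and right-subtree inorder, then recurse.
Recursive splits:
  root=21; inorder splits into left=[7, 12, 13], right=[24]
  root=7; inorder splits into left=[], right=[12, 13]
  root=13; inorder splits into left=[12], right=[]
  root=12; inorder splits into left=[], right=[]
  root=24; inorder splits into left=[], right=[]
Reconstructed level-order: [21, 7, 24, 13, 12]


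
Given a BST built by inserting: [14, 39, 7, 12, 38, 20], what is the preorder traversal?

Tree insertion order: [14, 39, 7, 12, 38, 20]
Tree (level-order array): [14, 7, 39, None, 12, 38, None, None, None, 20]
Preorder traversal: [14, 7, 12, 39, 38, 20]


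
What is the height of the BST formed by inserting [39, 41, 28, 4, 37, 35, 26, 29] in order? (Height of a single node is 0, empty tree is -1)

Insertion order: [39, 41, 28, 4, 37, 35, 26, 29]
Tree (level-order array): [39, 28, 41, 4, 37, None, None, None, 26, 35, None, None, None, 29]
Compute height bottom-up (empty subtree = -1):
  height(26) = 1 + max(-1, -1) = 0
  height(4) = 1 + max(-1, 0) = 1
  height(29) = 1 + max(-1, -1) = 0
  height(35) = 1 + max(0, -1) = 1
  height(37) = 1 + max(1, -1) = 2
  height(28) = 1 + max(1, 2) = 3
  height(41) = 1 + max(-1, -1) = 0
  height(39) = 1 + max(3, 0) = 4
Height = 4


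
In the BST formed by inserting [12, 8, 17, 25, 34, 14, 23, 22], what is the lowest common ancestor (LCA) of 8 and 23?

Tree insertion order: [12, 8, 17, 25, 34, 14, 23, 22]
Tree (level-order array): [12, 8, 17, None, None, 14, 25, None, None, 23, 34, 22]
In a BST, the LCA of p=8, q=23 is the first node v on the
root-to-leaf path with p <= v <= q (go left if both < v, right if both > v).
Walk from root:
  at 12: 8 <= 12 <= 23, this is the LCA
LCA = 12


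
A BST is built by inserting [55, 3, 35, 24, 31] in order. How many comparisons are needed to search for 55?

Search path for 55: 55
Found: True
Comparisons: 1


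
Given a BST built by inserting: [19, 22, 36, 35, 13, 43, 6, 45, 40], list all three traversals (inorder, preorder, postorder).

Tree insertion order: [19, 22, 36, 35, 13, 43, 6, 45, 40]
Tree (level-order array): [19, 13, 22, 6, None, None, 36, None, None, 35, 43, None, None, 40, 45]
Inorder (L, root, R): [6, 13, 19, 22, 35, 36, 40, 43, 45]
Preorder (root, L, R): [19, 13, 6, 22, 36, 35, 43, 40, 45]
Postorder (L, R, root): [6, 13, 35, 40, 45, 43, 36, 22, 19]


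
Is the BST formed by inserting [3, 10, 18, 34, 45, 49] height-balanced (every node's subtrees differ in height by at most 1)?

Tree (level-order array): [3, None, 10, None, 18, None, 34, None, 45, None, 49]
Definition: a tree is height-balanced if, at every node, |h(left) - h(right)| <= 1 (empty subtree has height -1).
Bottom-up per-node check:
  node 49: h_left=-1, h_right=-1, diff=0 [OK], height=0
  node 45: h_left=-1, h_right=0, diff=1 [OK], height=1
  node 34: h_left=-1, h_right=1, diff=2 [FAIL (|-1-1|=2 > 1)], height=2
  node 18: h_left=-1, h_right=2, diff=3 [FAIL (|-1-2|=3 > 1)], height=3
  node 10: h_left=-1, h_right=3, diff=4 [FAIL (|-1-3|=4 > 1)], height=4
  node 3: h_left=-1, h_right=4, diff=5 [FAIL (|-1-4|=5 > 1)], height=5
Node 34 violates the condition: |-1 - 1| = 2 > 1.
Result: Not balanced


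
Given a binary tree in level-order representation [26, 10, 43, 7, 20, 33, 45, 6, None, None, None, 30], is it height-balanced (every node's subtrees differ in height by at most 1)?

Tree (level-order array): [26, 10, 43, 7, 20, 33, 45, 6, None, None, None, 30]
Definition: a tree is height-balanced if, at every node, |h(left) - h(right)| <= 1 (empty subtree has height -1).
Bottom-up per-node check:
  node 6: h_left=-1, h_right=-1, diff=0 [OK], height=0
  node 7: h_left=0, h_right=-1, diff=1 [OK], height=1
  node 20: h_left=-1, h_right=-1, diff=0 [OK], height=0
  node 10: h_left=1, h_right=0, diff=1 [OK], height=2
  node 30: h_left=-1, h_right=-1, diff=0 [OK], height=0
  node 33: h_left=0, h_right=-1, diff=1 [OK], height=1
  node 45: h_left=-1, h_right=-1, diff=0 [OK], height=0
  node 43: h_left=1, h_right=0, diff=1 [OK], height=2
  node 26: h_left=2, h_right=2, diff=0 [OK], height=3
All nodes satisfy the balance condition.
Result: Balanced


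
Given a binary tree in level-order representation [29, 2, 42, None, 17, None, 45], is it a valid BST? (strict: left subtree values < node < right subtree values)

Level-order array: [29, 2, 42, None, 17, None, 45]
Validate using subtree bounds (lo, hi): at each node, require lo < value < hi,
then recurse left with hi=value and right with lo=value.
Preorder trace (stopping at first violation):
  at node 29 with bounds (-inf, +inf): OK
  at node 2 with bounds (-inf, 29): OK
  at node 17 with bounds (2, 29): OK
  at node 42 with bounds (29, +inf): OK
  at node 45 with bounds (42, +inf): OK
No violation found at any node.
Result: Valid BST


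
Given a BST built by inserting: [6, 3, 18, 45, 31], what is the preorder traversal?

Tree insertion order: [6, 3, 18, 45, 31]
Tree (level-order array): [6, 3, 18, None, None, None, 45, 31]
Preorder traversal: [6, 3, 18, 45, 31]


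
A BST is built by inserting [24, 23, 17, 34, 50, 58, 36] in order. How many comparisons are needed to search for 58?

Search path for 58: 24 -> 34 -> 50 -> 58
Found: True
Comparisons: 4


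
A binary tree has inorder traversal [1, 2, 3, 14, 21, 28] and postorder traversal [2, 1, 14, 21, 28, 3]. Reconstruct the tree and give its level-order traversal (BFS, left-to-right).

Inorder:   [1, 2, 3, 14, 21, 28]
Postorder: [2, 1, 14, 21, 28, 3]
Algorithm: postorder visits root last, so walk postorder right-to-left;
each value is the root of the current inorder slice — split it at that
value, recurse on the right subtree first, then the left.
Recursive splits:
  root=3; inorder splits into left=[1, 2], right=[14, 21, 28]
  root=28; inorder splits into left=[14, 21], right=[]
  root=21; inorder splits into left=[14], right=[]
  root=14; inorder splits into left=[], right=[]
  root=1; inorder splits into left=[], right=[2]
  root=2; inorder splits into left=[], right=[]
Reconstructed level-order: [3, 1, 28, 2, 21, 14]


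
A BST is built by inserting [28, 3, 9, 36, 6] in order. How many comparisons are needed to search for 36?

Search path for 36: 28 -> 36
Found: True
Comparisons: 2


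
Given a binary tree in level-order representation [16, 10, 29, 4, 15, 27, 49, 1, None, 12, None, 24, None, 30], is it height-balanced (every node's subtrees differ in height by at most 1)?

Tree (level-order array): [16, 10, 29, 4, 15, 27, 49, 1, None, 12, None, 24, None, 30]
Definition: a tree is height-balanced if, at every node, |h(left) - h(right)| <= 1 (empty subtree has height -1).
Bottom-up per-node check:
  node 1: h_left=-1, h_right=-1, diff=0 [OK], height=0
  node 4: h_left=0, h_right=-1, diff=1 [OK], height=1
  node 12: h_left=-1, h_right=-1, diff=0 [OK], height=0
  node 15: h_left=0, h_right=-1, diff=1 [OK], height=1
  node 10: h_left=1, h_right=1, diff=0 [OK], height=2
  node 24: h_left=-1, h_right=-1, diff=0 [OK], height=0
  node 27: h_left=0, h_right=-1, diff=1 [OK], height=1
  node 30: h_left=-1, h_right=-1, diff=0 [OK], height=0
  node 49: h_left=0, h_right=-1, diff=1 [OK], height=1
  node 29: h_left=1, h_right=1, diff=0 [OK], height=2
  node 16: h_left=2, h_right=2, diff=0 [OK], height=3
All nodes satisfy the balance condition.
Result: Balanced


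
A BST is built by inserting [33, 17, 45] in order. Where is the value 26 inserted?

Starting tree (level order): [33, 17, 45]
Insertion path: 33 -> 17
Result: insert 26 as right child of 17
Final tree (level order): [33, 17, 45, None, 26]


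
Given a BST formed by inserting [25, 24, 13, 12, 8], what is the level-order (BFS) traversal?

Tree insertion order: [25, 24, 13, 12, 8]
Tree (level-order array): [25, 24, None, 13, None, 12, None, 8]
BFS from the root, enqueuing left then right child of each popped node:
  queue [25] -> pop 25, enqueue [24], visited so far: [25]
  queue [24] -> pop 24, enqueue [13], visited so far: [25, 24]
  queue [13] -> pop 13, enqueue [12], visited so far: [25, 24, 13]
  queue [12] -> pop 12, enqueue [8], visited so far: [25, 24, 13, 12]
  queue [8] -> pop 8, enqueue [none], visited so far: [25, 24, 13, 12, 8]
Result: [25, 24, 13, 12, 8]
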